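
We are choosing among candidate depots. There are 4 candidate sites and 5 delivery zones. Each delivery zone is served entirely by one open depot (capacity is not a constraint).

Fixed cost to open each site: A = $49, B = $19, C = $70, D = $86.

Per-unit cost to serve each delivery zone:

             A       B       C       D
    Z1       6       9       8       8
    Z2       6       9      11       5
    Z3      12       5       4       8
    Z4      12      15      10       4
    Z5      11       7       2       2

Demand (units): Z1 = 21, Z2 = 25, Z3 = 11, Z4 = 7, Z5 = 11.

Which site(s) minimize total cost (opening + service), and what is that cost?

For any fixed open set, each delivery zone goes to its cheapest open site; total = fixed + service.
{B, D}: Z1→D 8·21=168, Z2→D 5·25=125, Z3→B 5·11=55, Z4→D 4·7=28, Z5→D 2·11=22. Service 398; fixed 105; total 503.
{A, B, D}: service 356 + fixed 154 = 510
{D}: Z1→D 8·21=168, Z2→D 5·25=125, Z3→D 8·11=88, Z4→D 4·7=28, Z5→D 2·11=22. Service 431; fixed 86; total 517.
{A, B, C, D}: service 345 + fixed 224 = 569
No other subset beats 503.

Open B and D; minimum total cost 503.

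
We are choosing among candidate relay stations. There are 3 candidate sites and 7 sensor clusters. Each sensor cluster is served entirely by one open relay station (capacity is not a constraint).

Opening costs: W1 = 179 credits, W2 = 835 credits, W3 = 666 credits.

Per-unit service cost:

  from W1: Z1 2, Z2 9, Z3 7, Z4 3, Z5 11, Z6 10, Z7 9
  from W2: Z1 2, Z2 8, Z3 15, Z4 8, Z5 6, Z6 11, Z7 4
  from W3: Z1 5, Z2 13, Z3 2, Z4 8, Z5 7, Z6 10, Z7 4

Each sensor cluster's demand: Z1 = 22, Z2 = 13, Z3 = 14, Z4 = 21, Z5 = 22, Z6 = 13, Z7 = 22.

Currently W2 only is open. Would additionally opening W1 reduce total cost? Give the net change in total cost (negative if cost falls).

Yes — net change −51 (cost falls by 51).

Current service cost with {W2}: 889.
Adding W1: each sensor cluster re-picks its cheapest; new service cost 659, saving 230.
Extra fixed cost: 179. Net change = 179 − 230 = -51.
(Totals: 1724 → 1673.)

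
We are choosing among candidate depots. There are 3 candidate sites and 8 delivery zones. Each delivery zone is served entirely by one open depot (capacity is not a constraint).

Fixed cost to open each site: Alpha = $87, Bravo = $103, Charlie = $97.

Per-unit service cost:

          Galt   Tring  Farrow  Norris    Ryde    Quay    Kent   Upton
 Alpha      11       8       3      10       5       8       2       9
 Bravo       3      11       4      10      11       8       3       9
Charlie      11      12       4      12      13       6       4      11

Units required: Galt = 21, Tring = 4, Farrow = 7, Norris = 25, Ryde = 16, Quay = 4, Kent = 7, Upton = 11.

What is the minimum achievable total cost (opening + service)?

For any fixed open set, each delivery zone goes to its cheapest open site; total = fixed + service.
{Alpha, Bravo}: Galt→Bravo 3·21=63, Tring→Alpha 8·4=32, Farrow→Alpha 3·7=21, Norris→Alpha 10·25=250, Ryde→Alpha 5·16=80, Quay→Alpha 8·4=32, Kent→Alpha 2·7=14, Upton→Alpha 9·11=99. Service 591; fixed 190; total 781.
{Bravo}: service 713 + fixed 103 = 816
{Alpha}: Galt→Alpha 11·21=231, Tring→Alpha 8·4=32, Farrow→Alpha 3·7=21, Norris→Alpha 10·25=250, Ryde→Alpha 5·16=80, Quay→Alpha 8·4=32, Kent→Alpha 2·7=14, Upton→Alpha 9·11=99. Service 759; fixed 87; total 846.
{Alpha, Bravo, Charlie}: service 583 + fixed 287 = 870
(All 7 nonempty subsets were checked; Alpha and Bravo is lowest.)

Minimum total cost: 781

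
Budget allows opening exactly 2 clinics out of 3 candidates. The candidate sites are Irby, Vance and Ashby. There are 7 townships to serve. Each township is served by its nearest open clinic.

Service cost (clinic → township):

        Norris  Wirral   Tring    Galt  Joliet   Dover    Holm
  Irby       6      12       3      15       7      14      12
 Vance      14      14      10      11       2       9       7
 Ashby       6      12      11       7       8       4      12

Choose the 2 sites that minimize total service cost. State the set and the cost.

Choose Vance and Ashby; total service cost 48.

With exactly 2 open, each township uses its cheapest among the chosen.
{Vance, Ashby}: Norris→Ashby 6, Wirral→Ashby 12, Tring→Vance 10, Galt→Ashby 7, Joliet→Vance 2, Dover→Ashby 4, Holm→Vance 7. Service cost 48.
{Irby, Vance}: service cost 50
{Irby, Ashby}: service cost 51
Among all 3 size-2 choices, {Vance, Ashby} is lowest.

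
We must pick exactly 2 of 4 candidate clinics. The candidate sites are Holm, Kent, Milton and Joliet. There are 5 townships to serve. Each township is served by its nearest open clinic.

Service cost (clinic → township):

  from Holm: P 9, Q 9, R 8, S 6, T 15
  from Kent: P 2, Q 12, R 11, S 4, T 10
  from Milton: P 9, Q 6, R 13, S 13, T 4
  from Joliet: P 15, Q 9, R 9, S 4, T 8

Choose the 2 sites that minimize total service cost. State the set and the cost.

Choose Kent and Milton; total service cost 27.

With exactly 2 open, each township uses its cheapest among the chosen.
{Kent, Milton}: P→Kent 2, Q→Milton 6, R→Kent 11, S→Kent 4, T→Milton 4. Service cost 27.
{Kent, Joliet}: service cost 32
{Milton, Joliet}: service cost 32
Among all 6 size-2 choices, {Kent, Milton} is lowest.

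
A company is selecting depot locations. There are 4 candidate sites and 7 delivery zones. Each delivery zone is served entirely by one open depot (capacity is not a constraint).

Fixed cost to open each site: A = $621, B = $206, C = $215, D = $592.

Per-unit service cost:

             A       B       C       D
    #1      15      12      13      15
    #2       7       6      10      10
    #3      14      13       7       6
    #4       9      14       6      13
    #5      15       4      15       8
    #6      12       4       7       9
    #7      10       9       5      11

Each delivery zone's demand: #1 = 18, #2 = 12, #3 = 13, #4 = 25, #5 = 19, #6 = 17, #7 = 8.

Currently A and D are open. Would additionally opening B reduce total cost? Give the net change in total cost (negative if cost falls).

Yes — net change −29 (cost falls by 29).

Current service cost with {A, D}: 1042.
Adding B: each delivery zone re-picks its cheapest; new service cost 807, saving 235.
Extra fixed cost: 206. Net change = 206 − 235 = -29.
(Totals: 2255 → 2226.)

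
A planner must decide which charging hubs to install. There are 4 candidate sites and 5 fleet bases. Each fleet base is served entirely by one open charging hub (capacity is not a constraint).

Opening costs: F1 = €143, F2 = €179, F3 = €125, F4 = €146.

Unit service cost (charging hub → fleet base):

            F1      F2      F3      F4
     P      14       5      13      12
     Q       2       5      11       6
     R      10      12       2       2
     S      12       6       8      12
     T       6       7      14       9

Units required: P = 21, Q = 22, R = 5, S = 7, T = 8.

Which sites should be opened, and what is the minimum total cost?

Open F2 only; minimum total cost 552.

For any fixed open set, each fleet base goes to its cheapest open site; total = fixed + service.
{F2}: P→F2 5·21=105, Q→F2 5·22=110, R→F2 12·5=60, S→F2 6·7=42, T→F2 7·8=56. Service 373; fixed 179; total 552.
{F1, F2}: service 289 + fixed 322 = 611
{F2, F3}: P→F2 5·21=105, Q→F2 5·22=110, R→F3 2·5=10, S→F2 6·7=42, T→F2 7·8=56. Service 323; fixed 304; total 627.
{F1, F2, F3, F4}: service 249 + fixed 593 = 842
No other subset beats 552.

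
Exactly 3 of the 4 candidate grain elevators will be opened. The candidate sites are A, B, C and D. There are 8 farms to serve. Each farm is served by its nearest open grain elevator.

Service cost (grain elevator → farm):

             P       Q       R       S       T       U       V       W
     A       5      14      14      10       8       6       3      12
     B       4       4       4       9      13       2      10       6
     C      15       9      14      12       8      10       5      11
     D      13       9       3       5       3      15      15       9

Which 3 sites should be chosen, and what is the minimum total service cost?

Choose A, B and D; total service cost 30.

With exactly 3 open, each farm uses its cheapest among the chosen.
{A, B, D}: P→B 4, Q→B 4, R→D 3, S→D 5, T→D 3, U→B 2, V→A 3, W→B 6. Service cost 30.
{B, C, D}: service cost 32
{A, B, C}: service cost 40
Among all 4 size-3 choices, {A, B, D} is lowest.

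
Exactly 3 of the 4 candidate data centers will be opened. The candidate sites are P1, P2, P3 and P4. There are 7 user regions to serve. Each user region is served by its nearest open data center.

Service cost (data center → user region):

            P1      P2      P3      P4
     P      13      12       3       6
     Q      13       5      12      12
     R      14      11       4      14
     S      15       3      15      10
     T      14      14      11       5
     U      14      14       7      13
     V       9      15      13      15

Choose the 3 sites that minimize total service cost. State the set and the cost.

With exactly 3 open, each user region uses its cheapest among the chosen.
{P2, P3, P4}: P→P3 3, Q→P2 5, R→P3 4, S→P2 3, T→P4 5, U→P3 7, V→P3 13. Service cost 40.
{P1, P2, P3}: service cost 42
{P1, P3, P4}: service cost 50
Among all 4 size-3 choices, {P2, P3, P4} is lowest.

Choose P2, P3 and P4; total service cost 40.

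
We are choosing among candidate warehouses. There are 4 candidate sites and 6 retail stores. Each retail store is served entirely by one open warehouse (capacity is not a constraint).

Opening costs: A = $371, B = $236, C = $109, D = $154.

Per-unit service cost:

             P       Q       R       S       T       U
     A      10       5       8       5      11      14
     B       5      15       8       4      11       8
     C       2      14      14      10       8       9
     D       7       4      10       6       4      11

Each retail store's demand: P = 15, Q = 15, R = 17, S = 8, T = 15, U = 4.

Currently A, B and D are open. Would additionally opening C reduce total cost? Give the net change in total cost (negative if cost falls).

Current service cost with {A, B, D}: 395.
Adding C: each retail store re-picks its cheapest; new service cost 350, saving 45.
Extra fixed cost: 109. Net change = 109 − 45 = 64.
(Totals: 1156 → 1220.)

No — net change +64 (cost rises by 64).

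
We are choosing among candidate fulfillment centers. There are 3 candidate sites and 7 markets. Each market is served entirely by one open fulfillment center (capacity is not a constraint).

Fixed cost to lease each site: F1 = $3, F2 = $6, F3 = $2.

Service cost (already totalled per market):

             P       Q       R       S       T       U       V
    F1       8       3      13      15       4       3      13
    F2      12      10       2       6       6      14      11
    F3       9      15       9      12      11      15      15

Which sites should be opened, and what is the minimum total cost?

Open F1 and F2; minimum total cost 46.

For any fixed open set, each market goes to its cheapest open site; total = fixed + service.
{F1, F2}: P→F1 8, Q→F1 3, R→F2 2, S→F2 6, T→F1 4, U→F1 3, V→F2 11. Service 37; fixed 9; total 46.
{F1, F2, F3}: P→F1 8, Q→F1 3, R→F2 2, S→F2 6, T→F1 4, U→F1 3, V→F2 11. Service 37; fixed 11; total 48.
{F1, F3}: service 52 + fixed 5 = 57
{F3}: service 86 + fixed 2 = 88
(All 7 nonempty subsets were checked; F1 and F2 is lowest.)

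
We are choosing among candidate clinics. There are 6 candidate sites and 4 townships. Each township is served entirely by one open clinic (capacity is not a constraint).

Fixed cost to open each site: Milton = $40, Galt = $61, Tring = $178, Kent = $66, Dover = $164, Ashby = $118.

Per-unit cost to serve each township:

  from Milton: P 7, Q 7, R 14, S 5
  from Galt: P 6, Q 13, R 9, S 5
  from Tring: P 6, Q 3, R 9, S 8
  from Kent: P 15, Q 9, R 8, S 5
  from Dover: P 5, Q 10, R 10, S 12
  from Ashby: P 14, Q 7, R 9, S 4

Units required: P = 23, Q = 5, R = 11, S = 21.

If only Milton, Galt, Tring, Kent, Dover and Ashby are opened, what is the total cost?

Total cost: 929

Each township is assigned to its cheapest site among the open ones.
{Milton, Galt, Tring, Kent, Dover, Ashby}: P→Dover 5·23=115, Q→Tring 3·5=15, R→Kent 8·11=88, S→Ashby 4·21=84. Service 302; fixed 627; total 929.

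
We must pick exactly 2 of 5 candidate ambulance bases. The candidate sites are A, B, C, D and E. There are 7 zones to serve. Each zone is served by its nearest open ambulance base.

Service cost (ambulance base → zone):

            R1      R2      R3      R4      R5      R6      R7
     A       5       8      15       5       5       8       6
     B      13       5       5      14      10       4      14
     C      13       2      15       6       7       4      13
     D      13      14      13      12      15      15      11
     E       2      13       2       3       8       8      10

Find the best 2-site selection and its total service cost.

Choose C and E; total service cost 30.

With exactly 2 open, each zone uses its cheapest among the chosen.
{C, E}: R1→E 2, R2→C 2, R3→E 2, R4→E 3, R5→C 7, R6→C 4, R7→E 10. Service cost 30.
{A, E}: service cost 34
{B, E}: service cost 34
Among all 10 size-2 choices, {C, E} is lowest.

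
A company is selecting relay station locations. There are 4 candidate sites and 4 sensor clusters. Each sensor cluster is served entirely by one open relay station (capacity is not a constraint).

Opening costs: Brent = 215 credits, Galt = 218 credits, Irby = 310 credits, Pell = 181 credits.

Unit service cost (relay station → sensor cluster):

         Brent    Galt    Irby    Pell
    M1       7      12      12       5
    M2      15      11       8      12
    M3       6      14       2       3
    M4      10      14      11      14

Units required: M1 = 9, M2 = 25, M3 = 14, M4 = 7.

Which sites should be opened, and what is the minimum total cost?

For any fixed open set, each sensor cluster goes to its cheapest open site; total = fixed + service.
{Pell}: M1→Pell 5·9=45, M2→Pell 12·25=300, M3→Pell 3·14=42, M4→Pell 14·7=98. Service 485; fixed 181; total 666.
{Irby}: M1→Irby 12·9=108, M2→Irby 8·25=200, M3→Irby 2·14=28, M4→Irby 11·7=77. Service 413; fixed 310; total 723.
{Brent}: service 592 + fixed 215 = 807
{Brent, Galt, Irby, Pell}: service 343 + fixed 924 = 1267
No other subset beats 666.

Open Pell only; minimum total cost 666.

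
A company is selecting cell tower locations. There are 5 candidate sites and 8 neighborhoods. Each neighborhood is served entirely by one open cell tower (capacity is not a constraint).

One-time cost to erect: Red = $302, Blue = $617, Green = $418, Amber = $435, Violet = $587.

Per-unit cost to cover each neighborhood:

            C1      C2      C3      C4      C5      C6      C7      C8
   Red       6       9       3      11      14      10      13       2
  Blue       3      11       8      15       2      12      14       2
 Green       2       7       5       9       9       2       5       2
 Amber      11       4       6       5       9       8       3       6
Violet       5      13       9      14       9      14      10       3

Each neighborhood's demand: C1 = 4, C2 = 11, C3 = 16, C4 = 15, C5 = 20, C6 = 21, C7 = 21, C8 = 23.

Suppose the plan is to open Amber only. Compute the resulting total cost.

Each neighborhood is assigned to its cheapest site among the open ones.
{Amber}: C1→Amber 11·4=44, C2→Amber 4·11=44, C3→Amber 6·16=96, C4→Amber 5·15=75, C5→Amber 9·20=180, C6→Amber 8·21=168, C7→Amber 3·21=63, C8→Amber 6·23=138. Service 808; fixed 435; total 1243.

Total cost: 1243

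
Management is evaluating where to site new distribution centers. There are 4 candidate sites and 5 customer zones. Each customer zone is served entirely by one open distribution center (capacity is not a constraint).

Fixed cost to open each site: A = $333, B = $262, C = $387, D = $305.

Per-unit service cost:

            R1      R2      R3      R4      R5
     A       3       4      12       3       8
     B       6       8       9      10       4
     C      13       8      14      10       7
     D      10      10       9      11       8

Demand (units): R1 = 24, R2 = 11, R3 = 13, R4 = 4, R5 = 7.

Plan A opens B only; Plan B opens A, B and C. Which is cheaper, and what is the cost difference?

Plan A is cheaper by 576.

Plan A: {B}: R1→B 6·24=144, R2→B 8·11=88, R3→B 9·13=117, R4→B 10·4=40, R5→B 4·7=28. Service 417; fixed 262; total 679.
Plan B: {A, B, C}: R1→A 3·24=72, R2→A 4·11=44, R3→B 9·13=117, R4→A 3·4=12, R5→B 4·7=28. Service 273; fixed 982; total 1255.
Difference: |679 − 1255| = 576.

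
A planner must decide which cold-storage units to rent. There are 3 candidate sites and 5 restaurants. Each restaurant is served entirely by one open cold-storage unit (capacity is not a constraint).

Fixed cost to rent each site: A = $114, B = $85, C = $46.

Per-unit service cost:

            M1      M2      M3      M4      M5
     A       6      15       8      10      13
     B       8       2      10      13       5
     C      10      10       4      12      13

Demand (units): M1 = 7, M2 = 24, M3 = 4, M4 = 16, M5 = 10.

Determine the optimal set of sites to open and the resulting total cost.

For any fixed open set, each restaurant goes to its cheapest open site; total = fixed + service.
{B}: M1→B 8·7=56, M2→B 2·24=48, M3→B 10·4=40, M4→B 13·16=208, M5→B 5·10=50. Service 402; fixed 85; total 487.
{B, C}: service 362 + fixed 131 = 493
{A, B}: service 332 + fixed 199 = 531
{A, B, C}: M1→A 6·7=42, M2→B 2·24=48, M3→C 4·4=16, M4→A 10·16=160, M5→B 5·10=50. Service 316; fixed 245; total 561.
No other subset beats 487.

Open B only; minimum total cost 487.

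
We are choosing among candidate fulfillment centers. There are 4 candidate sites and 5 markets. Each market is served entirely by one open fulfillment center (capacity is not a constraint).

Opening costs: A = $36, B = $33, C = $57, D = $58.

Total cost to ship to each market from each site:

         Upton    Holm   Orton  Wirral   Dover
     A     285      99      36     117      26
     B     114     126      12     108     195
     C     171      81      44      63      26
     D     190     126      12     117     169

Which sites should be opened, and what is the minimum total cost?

Open B and C; minimum total cost 386.

For any fixed open set, each market goes to its cheapest open site; total = fixed + service.
{B, C}: Upton→B 114, Holm→C 81, Orton→B 12, Wirral→C 63, Dover→C 26. Service 296; fixed 90; total 386.
{A, B, C}: service 296 + fixed 126 = 422
{A, B}: Upton→B 114, Holm→A 99, Orton→B 12, Wirral→B 108, Dover→A 26. Service 359; fixed 69; total 428.
{A, B, C, D}: Upton→B 114, Holm→C 81, Orton→B 12, Wirral→C 63, Dover→A 26. Service 296; fixed 184; total 480.
No other subset beats 386.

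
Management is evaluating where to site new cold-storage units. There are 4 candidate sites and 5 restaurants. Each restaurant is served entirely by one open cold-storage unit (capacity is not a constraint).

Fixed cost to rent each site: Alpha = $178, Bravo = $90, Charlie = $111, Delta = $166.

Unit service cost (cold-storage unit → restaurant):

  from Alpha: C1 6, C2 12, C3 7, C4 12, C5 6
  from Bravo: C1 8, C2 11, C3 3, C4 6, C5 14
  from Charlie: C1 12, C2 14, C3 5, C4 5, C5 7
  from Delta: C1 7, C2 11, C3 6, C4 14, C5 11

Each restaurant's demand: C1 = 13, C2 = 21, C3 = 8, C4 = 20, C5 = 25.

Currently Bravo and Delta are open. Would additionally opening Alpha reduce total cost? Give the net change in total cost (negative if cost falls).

Current service cost with {Bravo, Delta}: 741.
Adding Alpha: each restaurant re-picks its cheapest; new service cost 603, saving 138.
Extra fixed cost: 178. Net change = 178 − 138 = 40.
(Totals: 997 → 1037.)

No — net change +40 (cost rises by 40).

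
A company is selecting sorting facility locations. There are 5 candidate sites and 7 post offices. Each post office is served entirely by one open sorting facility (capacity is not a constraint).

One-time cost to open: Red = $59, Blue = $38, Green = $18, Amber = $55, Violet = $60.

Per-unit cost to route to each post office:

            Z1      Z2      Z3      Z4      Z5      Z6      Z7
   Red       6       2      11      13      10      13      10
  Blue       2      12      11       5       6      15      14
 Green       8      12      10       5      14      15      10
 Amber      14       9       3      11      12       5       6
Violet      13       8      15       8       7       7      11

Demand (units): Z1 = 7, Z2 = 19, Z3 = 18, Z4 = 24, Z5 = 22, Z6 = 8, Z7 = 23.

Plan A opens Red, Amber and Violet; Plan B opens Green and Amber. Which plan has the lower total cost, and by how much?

Plan A is cheaper by 84.

Plan A: {Red, Amber, Violet}: Z1→Red 6·7=42, Z2→Red 2·19=38, Z3→Amber 3·18=54, Z4→Violet 8·24=192, Z5→Violet 7·22=154, Z6→Amber 5·8=40, Z7→Amber 6·23=138. Service 658; fixed 174; total 832.
Plan B: {Green, Amber}: Z1→Green 8·7=56, Z2→Amber 9·19=171, Z3→Amber 3·18=54, Z4→Green 5·24=120, Z5→Amber 12·22=264, Z6→Amber 5·8=40, Z7→Amber 6·23=138. Service 843; fixed 73; total 916.
Difference: |832 − 916| = 84.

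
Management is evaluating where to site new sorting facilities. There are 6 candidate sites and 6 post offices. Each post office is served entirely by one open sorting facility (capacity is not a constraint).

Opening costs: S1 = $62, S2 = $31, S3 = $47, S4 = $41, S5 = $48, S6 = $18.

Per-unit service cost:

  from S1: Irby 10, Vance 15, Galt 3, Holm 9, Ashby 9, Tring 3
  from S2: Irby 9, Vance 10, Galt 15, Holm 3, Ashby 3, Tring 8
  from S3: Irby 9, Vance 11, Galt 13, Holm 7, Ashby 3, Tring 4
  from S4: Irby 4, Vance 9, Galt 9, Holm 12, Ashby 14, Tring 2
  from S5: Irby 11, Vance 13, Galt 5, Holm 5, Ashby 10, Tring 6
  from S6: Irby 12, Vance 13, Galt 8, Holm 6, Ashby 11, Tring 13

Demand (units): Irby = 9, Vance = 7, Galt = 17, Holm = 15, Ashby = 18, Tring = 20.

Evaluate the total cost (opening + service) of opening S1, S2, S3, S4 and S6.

Each post office is assigned to its cheapest site among the open ones.
{S1, S2, S3, S4, S6}: Irby→S4 4·9=36, Vance→S4 9·7=63, Galt→S1 3·17=51, Holm→S2 3·15=45, Ashby→S2 3·18=54, Tring→S4 2·20=40. Service 289; fixed 199; total 488.

Total cost: 488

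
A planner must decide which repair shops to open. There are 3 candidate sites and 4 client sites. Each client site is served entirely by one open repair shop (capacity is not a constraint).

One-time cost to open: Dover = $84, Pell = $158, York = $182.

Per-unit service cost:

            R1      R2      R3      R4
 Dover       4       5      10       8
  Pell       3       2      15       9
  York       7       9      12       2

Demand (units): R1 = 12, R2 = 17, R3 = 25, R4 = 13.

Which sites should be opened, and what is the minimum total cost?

Open Dover only; minimum total cost 571.

For any fixed open set, each client site goes to its cheapest open site; total = fixed + service.
{Dover}: R1→Dover 4·12=48, R2→Dover 5·17=85, R3→Dover 10·25=250, R4→Dover 8·13=104. Service 487; fixed 84; total 571.
{Dover, Pell}: service 424 + fixed 242 = 666
{Dover, York}: service 409 + fixed 266 = 675
{Dover, Pell, York}: service 346 + fixed 424 = 770
No other subset beats 571.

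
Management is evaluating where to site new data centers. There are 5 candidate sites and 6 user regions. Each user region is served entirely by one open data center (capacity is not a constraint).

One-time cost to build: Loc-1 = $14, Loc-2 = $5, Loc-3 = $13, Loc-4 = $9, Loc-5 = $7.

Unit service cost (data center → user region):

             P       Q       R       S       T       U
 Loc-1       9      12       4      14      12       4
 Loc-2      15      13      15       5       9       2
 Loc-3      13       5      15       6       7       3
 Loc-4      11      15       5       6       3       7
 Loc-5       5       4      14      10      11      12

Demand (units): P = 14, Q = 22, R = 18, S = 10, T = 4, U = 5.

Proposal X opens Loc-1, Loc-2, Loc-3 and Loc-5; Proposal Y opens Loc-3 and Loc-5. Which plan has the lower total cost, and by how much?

Proposal X: {Loc-1, Loc-2, Loc-3, Loc-5}: P→Loc-5 5·14=70, Q→Loc-5 4·22=88, R→Loc-1 4·18=72, S→Loc-2 5·10=50, T→Loc-3 7·4=28, U→Loc-2 2·5=10. Service 318; fixed 39; total 357.
Proposal Y: {Loc-3, Loc-5}: P→Loc-5 5·14=70, Q→Loc-5 4·22=88, R→Loc-5 14·18=252, S→Loc-3 6·10=60, T→Loc-3 7·4=28, U→Loc-3 3·5=15. Service 513; fixed 20; total 533.
Difference: |357 − 533| = 176.

Proposal X is cheaper by 176.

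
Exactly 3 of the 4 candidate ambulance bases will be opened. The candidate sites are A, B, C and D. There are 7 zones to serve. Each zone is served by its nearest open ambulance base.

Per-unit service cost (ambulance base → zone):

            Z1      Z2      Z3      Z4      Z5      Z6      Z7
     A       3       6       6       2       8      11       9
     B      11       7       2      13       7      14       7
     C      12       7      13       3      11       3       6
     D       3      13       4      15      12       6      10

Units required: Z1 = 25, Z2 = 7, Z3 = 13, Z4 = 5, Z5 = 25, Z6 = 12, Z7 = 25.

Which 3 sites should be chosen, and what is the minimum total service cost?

Choose A, B and C; total service cost 514.

With exactly 3 open, each zone uses its cheapest among the chosen.
{A, B, C}: Z1→A 3·25=75, Z2→A 6·7=42, Z3→B 2·13=26, Z4→A 2·5=10, Z5→B 7·25=175, Z6→C 3·12=36, Z7→C 6·25=150. Service cost 514.
{B, C, D}: service cost 526
{A, C, D}: service cost 565
Among all 4 size-3 choices, {A, B, C} is lowest.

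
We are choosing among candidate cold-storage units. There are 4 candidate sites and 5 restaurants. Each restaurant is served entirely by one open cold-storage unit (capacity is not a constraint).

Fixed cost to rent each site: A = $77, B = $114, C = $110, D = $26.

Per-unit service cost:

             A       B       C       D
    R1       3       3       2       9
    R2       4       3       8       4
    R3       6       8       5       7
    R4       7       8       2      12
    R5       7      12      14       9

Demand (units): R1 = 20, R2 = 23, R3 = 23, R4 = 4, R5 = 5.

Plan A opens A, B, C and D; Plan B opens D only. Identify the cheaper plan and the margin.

Plan A: {A, B, C, D}: R1→C 2·20=40, R2→B 3·23=69, R3→C 5·23=115, R4→C 2·4=8, R5→A 7·5=35. Service 267; fixed 327; total 594.
Plan B: {D}: R1→D 9·20=180, R2→D 4·23=92, R3→D 7·23=161, R4→D 12·4=48, R5→D 9·5=45. Service 526; fixed 26; total 552.
Difference: |594 − 552| = 42.

Plan B is cheaper by 42.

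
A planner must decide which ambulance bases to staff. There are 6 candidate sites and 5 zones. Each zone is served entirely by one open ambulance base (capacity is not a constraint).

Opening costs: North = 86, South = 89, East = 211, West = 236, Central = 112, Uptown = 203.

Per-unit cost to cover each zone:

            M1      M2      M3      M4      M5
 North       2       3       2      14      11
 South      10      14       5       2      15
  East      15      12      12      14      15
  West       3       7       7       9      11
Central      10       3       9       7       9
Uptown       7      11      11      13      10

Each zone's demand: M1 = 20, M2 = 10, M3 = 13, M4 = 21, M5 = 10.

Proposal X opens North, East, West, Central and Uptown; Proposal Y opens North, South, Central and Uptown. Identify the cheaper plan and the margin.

Proposal X: {North, East, West, Central, Uptown}: M1→North 2·20=40, M2→North 3·10=30, M3→North 2·13=26, M4→Central 7·21=147, M5→Central 9·10=90. Service 333; fixed 848; total 1181.
Proposal Y: {North, South, Central, Uptown}: M1→North 2·20=40, M2→North 3·10=30, M3→North 2·13=26, M4→South 2·21=42, M5→Central 9·10=90. Service 228; fixed 490; total 718.
Difference: |1181 − 718| = 463.

Proposal Y is cheaper by 463.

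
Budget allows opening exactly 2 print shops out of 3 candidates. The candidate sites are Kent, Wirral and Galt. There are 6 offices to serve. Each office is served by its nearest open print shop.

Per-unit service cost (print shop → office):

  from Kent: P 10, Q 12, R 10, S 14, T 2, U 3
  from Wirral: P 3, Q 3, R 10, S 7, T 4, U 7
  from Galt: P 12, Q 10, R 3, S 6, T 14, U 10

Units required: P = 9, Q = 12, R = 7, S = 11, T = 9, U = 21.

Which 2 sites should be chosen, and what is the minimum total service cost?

With exactly 2 open, each office uses its cheapest among the chosen.
{Kent, Wirral}: P→Wirral 3·9=27, Q→Wirral 3·12=36, R→Kent 10·7=70, S→Wirral 7·11=77, T→Kent 2·9=18, U→Kent 3·21=63. Service cost 291.
{Wirral, Galt}: service cost 333
{Kent, Galt}: service cost 378
Among all 3 size-2 choices, {Kent, Wirral} is lowest.

Choose Kent and Wirral; total service cost 291.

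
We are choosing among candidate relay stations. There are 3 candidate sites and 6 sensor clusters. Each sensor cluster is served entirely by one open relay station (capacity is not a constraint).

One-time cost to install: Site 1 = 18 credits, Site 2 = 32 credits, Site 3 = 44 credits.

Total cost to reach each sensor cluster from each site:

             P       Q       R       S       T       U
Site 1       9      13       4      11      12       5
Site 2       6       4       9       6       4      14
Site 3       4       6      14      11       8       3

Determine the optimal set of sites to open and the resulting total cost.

For any fixed open set, each sensor cluster goes to its cheapest open site; total = fixed + service.
{Site 1}: P→Site 1 9, Q→Site 1 13, R→Site 1 4, S→Site 1 11, T→Site 1 12, U→Site 1 5. Service 54; fixed 18; total 72.
{Site 2}: service 43 + fixed 32 = 75
{Site 1, Site 2}: P→Site 2 6, Q→Site 2 4, R→Site 1 4, S→Site 2 6, T→Site 2 4, U→Site 1 5. Service 29; fixed 50; total 79.
{Site 1, Site 2, Site 3}: service 25 + fixed 94 = 119
(All 7 nonempty subsets were checked; Site 1 only is lowest.)

Open Site 1 only; minimum total cost 72.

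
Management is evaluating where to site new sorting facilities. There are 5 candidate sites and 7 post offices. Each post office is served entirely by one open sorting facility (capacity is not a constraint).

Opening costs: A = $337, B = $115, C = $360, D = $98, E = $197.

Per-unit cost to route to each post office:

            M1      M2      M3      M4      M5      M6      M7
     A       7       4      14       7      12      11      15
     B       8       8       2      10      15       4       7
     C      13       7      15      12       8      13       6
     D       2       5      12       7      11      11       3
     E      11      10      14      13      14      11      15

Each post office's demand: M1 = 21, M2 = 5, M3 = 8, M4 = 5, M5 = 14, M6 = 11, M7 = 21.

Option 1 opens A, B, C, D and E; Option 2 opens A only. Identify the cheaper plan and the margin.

Option 2 is cheaper by 184.

Option 1: {A, B, C, D, E}: M1→D 2·21=42, M2→A 4·5=20, M3→B 2·8=16, M4→A 7·5=35, M5→C 8·14=112, M6→B 4·11=44, M7→D 3·21=63. Service 332; fixed 1107; total 1439.
Option 2: {A}: M1→A 7·21=147, M2→A 4·5=20, M3→A 14·8=112, M4→A 7·5=35, M5→A 12·14=168, M6→A 11·11=121, M7→A 15·21=315. Service 918; fixed 337; total 1255.
Difference: |1439 − 1255| = 184.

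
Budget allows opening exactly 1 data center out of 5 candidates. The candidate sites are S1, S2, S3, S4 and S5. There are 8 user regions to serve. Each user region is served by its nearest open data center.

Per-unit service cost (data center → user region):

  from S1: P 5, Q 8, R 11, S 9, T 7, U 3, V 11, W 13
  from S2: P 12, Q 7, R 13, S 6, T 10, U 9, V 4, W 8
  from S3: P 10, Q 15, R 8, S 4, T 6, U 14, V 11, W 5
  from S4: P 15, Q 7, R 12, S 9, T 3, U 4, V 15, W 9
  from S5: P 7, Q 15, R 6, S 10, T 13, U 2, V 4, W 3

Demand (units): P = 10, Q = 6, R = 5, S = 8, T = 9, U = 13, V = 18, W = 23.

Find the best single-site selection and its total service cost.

With exactly 1 open, each user region uses its cheapest among the chosen.
{S5}: P→S5 7·10=70, Q→S5 15·6=90, R→S5 6·5=30, S→S5 10·8=80, T→S5 13·9=117, U→S5 2·13=26, V→S5 4·18=72, W→S5 3·23=69. Service cost 554.
{S2}: service cost 738
{S3}: service cost 811
Among all 5 size-1 choices, {S5} is lowest.

Choose S5 only; total service cost 554.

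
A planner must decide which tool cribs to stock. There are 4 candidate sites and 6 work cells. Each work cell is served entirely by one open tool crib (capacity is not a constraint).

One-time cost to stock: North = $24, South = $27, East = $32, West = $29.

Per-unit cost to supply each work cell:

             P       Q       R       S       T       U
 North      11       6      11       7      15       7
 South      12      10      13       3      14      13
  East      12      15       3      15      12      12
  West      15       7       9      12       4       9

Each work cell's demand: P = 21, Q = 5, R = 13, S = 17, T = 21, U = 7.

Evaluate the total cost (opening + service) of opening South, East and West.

Each work cell is assigned to its cheapest site among the open ones.
{South, East, West}: P→South 12·21=252, Q→West 7·5=35, R→East 3·13=39, S→South 3·17=51, T→West 4·21=84, U→West 9·7=63. Service 524; fixed 88; total 612.

Total cost: 612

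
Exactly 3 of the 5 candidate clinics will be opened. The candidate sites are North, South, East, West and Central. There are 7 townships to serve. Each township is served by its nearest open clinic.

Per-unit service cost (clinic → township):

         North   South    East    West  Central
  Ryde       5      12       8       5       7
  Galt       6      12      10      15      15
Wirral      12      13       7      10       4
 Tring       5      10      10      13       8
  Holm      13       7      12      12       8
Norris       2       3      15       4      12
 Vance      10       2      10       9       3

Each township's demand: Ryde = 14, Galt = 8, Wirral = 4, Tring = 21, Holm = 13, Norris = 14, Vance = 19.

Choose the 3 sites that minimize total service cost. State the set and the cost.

Choose North, South and Central; total service cost 396.

With exactly 3 open, each township uses its cheapest among the chosen.
{North, South, Central}: Ryde→North 5·14=70, Galt→North 6·8=48, Wirral→Central 4·4=16, Tring→North 5·21=105, Holm→South 7·13=91, Norris→North 2·14=28, Vance→South 2·19=38. Service cost 396.
{North, South, East}: service cost 408
{North, South, West}: service cost 420
Among all 10 size-3 choices, {North, South, Central} is lowest.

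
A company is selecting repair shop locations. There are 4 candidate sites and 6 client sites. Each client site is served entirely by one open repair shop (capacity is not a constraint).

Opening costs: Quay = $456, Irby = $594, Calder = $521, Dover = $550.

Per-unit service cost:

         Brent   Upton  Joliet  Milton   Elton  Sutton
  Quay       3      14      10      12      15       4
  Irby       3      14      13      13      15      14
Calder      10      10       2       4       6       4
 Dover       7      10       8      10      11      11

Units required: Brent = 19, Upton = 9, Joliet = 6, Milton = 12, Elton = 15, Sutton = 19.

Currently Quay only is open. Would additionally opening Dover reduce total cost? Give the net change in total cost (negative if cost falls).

No — net change +418 (cost rises by 418).

Current service cost with {Quay}: 688.
Adding Dover: each client site re-picks its cheapest; new service cost 556, saving 132.
Extra fixed cost: 550. Net change = 550 − 132 = 418.
(Totals: 1144 → 1562.)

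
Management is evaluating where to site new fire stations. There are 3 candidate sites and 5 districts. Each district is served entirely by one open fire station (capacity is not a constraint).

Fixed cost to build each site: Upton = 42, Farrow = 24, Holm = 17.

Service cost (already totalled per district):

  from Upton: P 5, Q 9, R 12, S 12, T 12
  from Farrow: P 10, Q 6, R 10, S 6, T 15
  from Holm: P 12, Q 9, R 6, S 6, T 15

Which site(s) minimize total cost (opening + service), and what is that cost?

Open Holm only; minimum total cost 65.

For any fixed open set, each district goes to its cheapest open site; total = fixed + service.
{Holm}: P→Holm 12, Q→Holm 9, R→Holm 6, S→Holm 6, T→Holm 15. Service 48; fixed 17; total 65.
{Farrow}: P→Farrow 10, Q→Farrow 6, R→Farrow 10, S→Farrow 6, T→Farrow 15. Service 47; fixed 24; total 71.
{Farrow, Holm}: service 43 + fixed 41 = 84
{Upton, Farrow, Holm}: service 35 + fixed 83 = 118
(All 7 nonempty subsets were checked; Holm only is lowest.)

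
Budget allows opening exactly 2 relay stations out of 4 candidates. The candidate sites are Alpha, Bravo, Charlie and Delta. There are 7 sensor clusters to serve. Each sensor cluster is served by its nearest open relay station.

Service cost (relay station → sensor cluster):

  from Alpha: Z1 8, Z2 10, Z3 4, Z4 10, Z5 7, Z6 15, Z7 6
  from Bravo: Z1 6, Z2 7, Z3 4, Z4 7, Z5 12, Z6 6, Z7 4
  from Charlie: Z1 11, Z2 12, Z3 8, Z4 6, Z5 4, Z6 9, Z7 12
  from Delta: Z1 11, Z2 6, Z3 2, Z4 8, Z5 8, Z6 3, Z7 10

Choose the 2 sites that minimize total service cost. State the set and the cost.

With exactly 2 open, each sensor cluster uses its cheapest among the chosen.
{Bravo, Delta}: Z1→Bravo 6, Z2→Delta 6, Z3→Delta 2, Z4→Bravo 7, Z5→Delta 8, Z6→Delta 3, Z7→Bravo 4. Service cost 36.
{Bravo, Charlie}: service cost 37
{Alpha, Delta}: service cost 40
Among all 6 size-2 choices, {Bravo, Delta} is lowest.

Choose Bravo and Delta; total service cost 36.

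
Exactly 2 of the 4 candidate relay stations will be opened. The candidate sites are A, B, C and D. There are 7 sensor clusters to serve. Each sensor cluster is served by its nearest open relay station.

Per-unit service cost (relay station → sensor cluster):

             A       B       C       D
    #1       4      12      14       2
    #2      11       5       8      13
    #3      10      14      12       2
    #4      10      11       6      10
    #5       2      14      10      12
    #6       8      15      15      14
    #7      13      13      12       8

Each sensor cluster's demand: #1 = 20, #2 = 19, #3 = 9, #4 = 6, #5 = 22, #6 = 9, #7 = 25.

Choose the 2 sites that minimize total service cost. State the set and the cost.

Choose A and D; total service cost 643.

With exactly 2 open, each sensor cluster uses its cheapest among the chosen.
{A, D}: #1→D 2·20=40, #2→A 11·19=209, #3→D 2·9=18, #4→A 10·6=60, #5→A 2·22=44, #6→A 8·9=72, #7→D 8·25=200. Service cost 643.
{A, B}: service cost 766
{A, C}: service cost 774
Among all 6 size-2 choices, {A, D} is lowest.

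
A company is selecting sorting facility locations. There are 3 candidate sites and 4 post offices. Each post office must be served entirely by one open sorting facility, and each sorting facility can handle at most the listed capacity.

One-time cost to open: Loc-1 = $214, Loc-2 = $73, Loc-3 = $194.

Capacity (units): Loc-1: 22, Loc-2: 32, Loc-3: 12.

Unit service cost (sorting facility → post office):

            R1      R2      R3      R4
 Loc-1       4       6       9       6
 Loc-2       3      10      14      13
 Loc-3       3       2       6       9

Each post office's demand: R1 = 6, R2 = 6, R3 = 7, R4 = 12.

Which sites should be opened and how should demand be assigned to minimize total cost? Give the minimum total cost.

Minimum total cost: 405

Open {Loc-2}: R1→Loc-2 3·6=18, R2→Loc-2 10·6=60, R3→Loc-2 14·7=98, R4→Loc-2 13·12=156.
Loads: Loc-2 carries 31/32. Service 332; fixed 73; total 405.
Next best feasible plan costs 500.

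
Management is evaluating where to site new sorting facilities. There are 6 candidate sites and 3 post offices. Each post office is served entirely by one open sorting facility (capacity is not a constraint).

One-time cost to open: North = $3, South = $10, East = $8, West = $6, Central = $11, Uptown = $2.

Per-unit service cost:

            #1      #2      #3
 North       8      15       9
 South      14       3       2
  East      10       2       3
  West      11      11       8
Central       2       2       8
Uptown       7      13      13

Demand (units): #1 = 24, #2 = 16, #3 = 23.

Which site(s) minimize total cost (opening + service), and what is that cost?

Open South and Central; minimum total cost 147.

For any fixed open set, each post office goes to its cheapest open site; total = fixed + service.
{South, Central}: #1→Central 2·24=48, #2→Central 2·16=32, #3→South 2·23=46. Service 126; fixed 21; total 147.
{South, Central, Uptown}: service 126 + fixed 23 = 149
{North, South, Central}: service 126 + fixed 24 = 150
{North, South, East, West, Central, Uptown}: #1→Central 2·24=48, #2→East 2·16=32, #3→South 2·23=46. Service 126; fixed 40; total 166.
No other subset beats 147.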